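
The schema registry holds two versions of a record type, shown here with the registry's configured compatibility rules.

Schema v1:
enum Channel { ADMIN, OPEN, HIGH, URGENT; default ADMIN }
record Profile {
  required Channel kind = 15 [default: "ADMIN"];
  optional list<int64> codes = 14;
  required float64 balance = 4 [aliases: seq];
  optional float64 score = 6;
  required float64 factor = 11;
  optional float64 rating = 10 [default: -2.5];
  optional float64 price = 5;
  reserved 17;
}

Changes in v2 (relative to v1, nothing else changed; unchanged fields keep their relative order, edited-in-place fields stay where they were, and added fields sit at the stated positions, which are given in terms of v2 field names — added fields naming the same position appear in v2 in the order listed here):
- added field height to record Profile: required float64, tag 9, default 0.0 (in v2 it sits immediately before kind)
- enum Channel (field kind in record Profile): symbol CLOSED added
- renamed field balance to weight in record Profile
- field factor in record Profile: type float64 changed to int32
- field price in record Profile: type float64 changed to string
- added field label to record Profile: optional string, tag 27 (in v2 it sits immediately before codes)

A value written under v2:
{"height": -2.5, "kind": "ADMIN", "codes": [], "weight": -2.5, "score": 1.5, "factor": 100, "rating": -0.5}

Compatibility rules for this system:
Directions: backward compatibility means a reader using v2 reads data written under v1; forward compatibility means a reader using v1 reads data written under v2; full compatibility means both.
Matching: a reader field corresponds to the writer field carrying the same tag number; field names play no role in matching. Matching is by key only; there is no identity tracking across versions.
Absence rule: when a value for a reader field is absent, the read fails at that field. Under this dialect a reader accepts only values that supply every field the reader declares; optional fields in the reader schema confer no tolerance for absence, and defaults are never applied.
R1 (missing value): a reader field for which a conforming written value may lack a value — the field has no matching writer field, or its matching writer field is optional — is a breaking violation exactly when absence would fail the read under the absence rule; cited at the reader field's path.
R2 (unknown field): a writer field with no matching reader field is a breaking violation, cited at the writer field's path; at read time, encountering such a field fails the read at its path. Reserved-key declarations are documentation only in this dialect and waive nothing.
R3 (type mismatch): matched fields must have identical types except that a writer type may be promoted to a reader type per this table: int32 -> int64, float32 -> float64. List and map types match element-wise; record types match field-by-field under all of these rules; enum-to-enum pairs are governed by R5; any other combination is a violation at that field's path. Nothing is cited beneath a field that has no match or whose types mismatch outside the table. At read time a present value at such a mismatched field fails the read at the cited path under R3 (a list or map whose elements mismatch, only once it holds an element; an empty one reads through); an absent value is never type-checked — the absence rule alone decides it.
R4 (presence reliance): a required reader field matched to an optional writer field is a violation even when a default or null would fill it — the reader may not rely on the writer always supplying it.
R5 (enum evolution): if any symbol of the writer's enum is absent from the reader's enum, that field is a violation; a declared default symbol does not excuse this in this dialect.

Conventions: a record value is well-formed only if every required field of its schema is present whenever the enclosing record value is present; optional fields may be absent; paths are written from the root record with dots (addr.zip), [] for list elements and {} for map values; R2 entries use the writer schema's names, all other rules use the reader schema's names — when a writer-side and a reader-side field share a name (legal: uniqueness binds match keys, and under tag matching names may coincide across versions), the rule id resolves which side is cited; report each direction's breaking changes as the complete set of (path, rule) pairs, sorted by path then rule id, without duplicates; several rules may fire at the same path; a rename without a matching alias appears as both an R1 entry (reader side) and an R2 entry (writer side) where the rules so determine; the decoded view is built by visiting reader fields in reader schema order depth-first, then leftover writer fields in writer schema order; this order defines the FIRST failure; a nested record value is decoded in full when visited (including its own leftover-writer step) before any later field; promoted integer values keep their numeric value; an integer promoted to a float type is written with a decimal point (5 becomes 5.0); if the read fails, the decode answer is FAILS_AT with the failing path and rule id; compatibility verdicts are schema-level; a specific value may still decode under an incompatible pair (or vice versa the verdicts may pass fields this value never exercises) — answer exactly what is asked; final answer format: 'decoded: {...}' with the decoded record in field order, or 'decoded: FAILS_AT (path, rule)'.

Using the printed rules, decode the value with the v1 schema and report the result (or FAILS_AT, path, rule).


decoded: FAILS_AT (factor, R3)

the writer's type comes first in each Profile pair
migrating the Profile value to v1:
  kind := "ADMIN"
  codes := []
  balance := -2.5 (from writer weight)
  score := 1.5
  read fails at factor under R3
  => FAILS_AT (factor, R3)
the other Profile changes do not affect what is asked:
  added field label to record Profile: optional string, tag 27 (in v2 it sits immediately before codes) -> shifts the Profile verdicts, not this decode
  enum Channel (field kind in record Profile): symbol CLOSED added -> shifts the Profile verdicts, not this decode
  renamed field balance to weight in record Profile -> inert under this dialect — no rule fires on Profile and the result does not move
  field price in record Profile: type float64 changed to string -> shifts the Profile verdicts, not this decode
  added field height to record Profile: required float64, tag 9, default 0.0 (in v2 it sits immediately before kind) -> shifts the Profile verdicts, not this decode


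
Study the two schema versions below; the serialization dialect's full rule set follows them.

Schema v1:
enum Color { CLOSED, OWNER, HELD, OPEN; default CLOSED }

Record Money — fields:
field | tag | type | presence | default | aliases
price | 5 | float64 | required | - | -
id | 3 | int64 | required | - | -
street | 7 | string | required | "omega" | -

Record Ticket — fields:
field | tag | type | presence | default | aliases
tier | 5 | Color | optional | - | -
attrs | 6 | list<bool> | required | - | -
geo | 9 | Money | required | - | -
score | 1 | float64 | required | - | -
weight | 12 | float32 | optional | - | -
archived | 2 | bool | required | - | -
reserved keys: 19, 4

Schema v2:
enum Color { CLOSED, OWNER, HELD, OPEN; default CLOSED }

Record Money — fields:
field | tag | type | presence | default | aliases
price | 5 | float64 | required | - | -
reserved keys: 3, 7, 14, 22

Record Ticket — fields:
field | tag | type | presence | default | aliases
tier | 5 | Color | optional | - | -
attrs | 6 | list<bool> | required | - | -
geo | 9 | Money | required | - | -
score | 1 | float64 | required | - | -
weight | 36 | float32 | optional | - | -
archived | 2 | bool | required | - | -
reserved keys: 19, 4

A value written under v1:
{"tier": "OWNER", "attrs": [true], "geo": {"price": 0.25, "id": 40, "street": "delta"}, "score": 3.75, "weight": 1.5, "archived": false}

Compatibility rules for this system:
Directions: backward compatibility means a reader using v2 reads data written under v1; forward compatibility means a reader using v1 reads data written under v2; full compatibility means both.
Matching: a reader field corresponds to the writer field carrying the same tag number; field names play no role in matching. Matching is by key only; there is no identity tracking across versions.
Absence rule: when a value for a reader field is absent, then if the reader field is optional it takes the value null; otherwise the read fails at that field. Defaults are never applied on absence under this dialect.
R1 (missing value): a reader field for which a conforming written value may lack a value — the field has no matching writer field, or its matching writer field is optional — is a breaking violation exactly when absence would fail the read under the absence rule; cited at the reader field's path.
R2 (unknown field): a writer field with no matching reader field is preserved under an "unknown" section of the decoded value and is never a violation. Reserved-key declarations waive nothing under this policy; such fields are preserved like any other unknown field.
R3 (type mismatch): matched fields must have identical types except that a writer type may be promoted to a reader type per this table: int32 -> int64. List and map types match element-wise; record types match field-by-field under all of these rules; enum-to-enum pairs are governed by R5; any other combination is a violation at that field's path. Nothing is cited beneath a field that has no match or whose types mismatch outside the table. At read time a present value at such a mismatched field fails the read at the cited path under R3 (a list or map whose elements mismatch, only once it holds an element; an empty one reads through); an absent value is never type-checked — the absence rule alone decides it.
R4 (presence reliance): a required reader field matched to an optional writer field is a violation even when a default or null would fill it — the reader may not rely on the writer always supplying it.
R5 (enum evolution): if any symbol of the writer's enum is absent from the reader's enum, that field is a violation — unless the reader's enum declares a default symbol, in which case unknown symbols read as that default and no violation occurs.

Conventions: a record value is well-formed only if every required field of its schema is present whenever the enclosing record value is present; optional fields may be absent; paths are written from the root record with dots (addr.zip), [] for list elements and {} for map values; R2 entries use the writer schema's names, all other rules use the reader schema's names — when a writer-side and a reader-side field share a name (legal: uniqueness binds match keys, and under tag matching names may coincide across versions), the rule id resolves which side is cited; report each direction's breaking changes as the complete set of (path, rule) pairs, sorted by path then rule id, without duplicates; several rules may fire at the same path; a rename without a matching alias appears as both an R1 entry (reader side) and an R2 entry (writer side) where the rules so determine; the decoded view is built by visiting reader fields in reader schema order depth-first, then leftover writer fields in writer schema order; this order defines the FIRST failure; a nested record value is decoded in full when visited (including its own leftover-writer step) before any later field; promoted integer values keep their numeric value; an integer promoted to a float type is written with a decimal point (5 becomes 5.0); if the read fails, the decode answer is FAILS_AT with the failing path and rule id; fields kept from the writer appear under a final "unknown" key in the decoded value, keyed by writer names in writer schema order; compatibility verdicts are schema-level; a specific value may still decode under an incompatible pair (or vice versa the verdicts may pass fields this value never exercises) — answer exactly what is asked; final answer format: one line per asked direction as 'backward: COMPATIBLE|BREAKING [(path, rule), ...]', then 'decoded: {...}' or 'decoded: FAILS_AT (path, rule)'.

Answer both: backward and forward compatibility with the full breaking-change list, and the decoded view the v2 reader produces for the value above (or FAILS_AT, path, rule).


the writer's type comes first in each Ticket pair
backward analysis of Ticket with v2 as reader and v1 as writer:
  tier: paired with writer tier (Color -> Color; writer optional)
  attrs: paired with writer attrs (list<bool> -> list<bool>; writer required)
  geo: paired with writer geo (Money -> Money; writer required)
  score: paired with writer score (float64 -> float64; writer required)
  weight: no writer match
  archived: paired with writer archived (bool -> bool; writer required)
  writer weight: unknown to reader
  geo.price: paired with writer geo.price (float64 -> float64; writer required)
  writer geo.id: unknown to reader
  writer geo.street: unknown to reader
  => backward: COMPATIBLE
forward analysis of Ticket with v1 as reader and v2 as writer:
  tier: paired with writer tier (Color -> Color; writer optional)
  attrs: paired with writer attrs (list<bool> -> list<bool>; writer required)
  geo: paired with writer geo (Money -> Money; writer required)
  score: paired with writer score (float64 -> float64; writer required)
  weight: no writer match
  archived: paired with writer archived (bool -> bool; writer required)
  writer weight: unknown to reader
  geo.price: paired with writer geo.price (float64 -> float64; writer required)
  geo.id: no writer match
  geo.street: no writer match
  R1 fires at geo.id
  R1 fires at geo.street
  => forward: BREAKING (2)
decode walk for Ticket under reader schema v2:
  tier := "OWNER"
  attrs := [true]
  geo.price := 0.25
  writer geo.id: kept under "unknown"
  writer geo.street: kept under "unknown"
  score := 3.75
  weight := null (not supplied -> null)
  archived := false
  writer weight: kept under "unknown"
  => decoded: {"tier": "OWNER", "attrs": [true], "geo": {"price": 0.25, "unknown": {"id": 40, "street": "delta"}}, "score": 3.75, "weight": null, "archived": false, "unknown": {"weight": 1.5}}

backward: COMPATIBLE []; forward: BREAKING [(geo.id, R1), (geo.street, R1)]; decoded: {"tier": "OWNER", "attrs": [true], "geo": {"price": 0.25, "unknown": {"id": 40, "street": "delta"}}, "score": 3.75, "weight": null, "archived": false, "unknown": {"weight": 1.5}}


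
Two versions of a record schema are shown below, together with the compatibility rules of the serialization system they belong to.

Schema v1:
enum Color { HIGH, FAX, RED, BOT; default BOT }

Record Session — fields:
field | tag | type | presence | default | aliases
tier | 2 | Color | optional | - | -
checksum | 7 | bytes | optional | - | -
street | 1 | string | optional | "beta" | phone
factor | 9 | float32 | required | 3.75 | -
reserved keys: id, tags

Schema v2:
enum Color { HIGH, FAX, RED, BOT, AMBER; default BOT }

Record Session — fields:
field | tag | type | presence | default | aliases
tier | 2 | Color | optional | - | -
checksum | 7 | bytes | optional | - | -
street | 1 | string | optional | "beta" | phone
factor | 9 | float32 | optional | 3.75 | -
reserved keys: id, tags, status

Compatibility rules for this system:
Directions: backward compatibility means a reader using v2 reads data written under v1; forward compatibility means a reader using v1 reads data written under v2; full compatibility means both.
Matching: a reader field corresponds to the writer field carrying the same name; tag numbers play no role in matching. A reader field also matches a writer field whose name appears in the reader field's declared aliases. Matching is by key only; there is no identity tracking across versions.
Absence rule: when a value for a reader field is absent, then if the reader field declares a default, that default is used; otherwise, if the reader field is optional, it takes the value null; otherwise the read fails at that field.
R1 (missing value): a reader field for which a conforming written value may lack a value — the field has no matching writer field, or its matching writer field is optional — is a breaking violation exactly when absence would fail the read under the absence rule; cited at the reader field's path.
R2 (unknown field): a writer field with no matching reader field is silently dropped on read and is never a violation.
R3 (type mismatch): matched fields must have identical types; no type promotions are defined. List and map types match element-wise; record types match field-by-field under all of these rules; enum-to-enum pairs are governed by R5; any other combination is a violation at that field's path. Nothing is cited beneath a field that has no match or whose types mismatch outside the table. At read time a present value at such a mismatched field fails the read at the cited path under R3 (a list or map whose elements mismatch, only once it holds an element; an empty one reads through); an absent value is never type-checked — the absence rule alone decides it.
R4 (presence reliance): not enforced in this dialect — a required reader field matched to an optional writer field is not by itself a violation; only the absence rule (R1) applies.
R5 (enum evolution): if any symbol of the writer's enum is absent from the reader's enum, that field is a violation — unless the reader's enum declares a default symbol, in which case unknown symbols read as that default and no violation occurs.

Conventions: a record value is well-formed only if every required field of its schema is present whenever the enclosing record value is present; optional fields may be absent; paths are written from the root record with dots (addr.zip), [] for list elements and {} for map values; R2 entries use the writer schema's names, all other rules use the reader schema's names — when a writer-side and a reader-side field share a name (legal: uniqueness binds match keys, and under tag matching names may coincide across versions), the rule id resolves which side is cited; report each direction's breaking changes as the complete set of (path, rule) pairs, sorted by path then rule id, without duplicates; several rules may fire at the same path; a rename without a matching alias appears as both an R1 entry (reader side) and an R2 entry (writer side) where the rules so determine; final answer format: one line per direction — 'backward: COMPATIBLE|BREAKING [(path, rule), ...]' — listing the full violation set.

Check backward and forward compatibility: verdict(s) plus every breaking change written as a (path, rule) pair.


backward: COMPATIBLE []; forward: COMPATIBLE []

each type pair in Session: writer, then reader
backward for Session (reader v2, writer v1):
  writer optional, Color -> Color: reader tier maps from writer tier
  writer optional, bytes -> bytes: reader checksum maps from writer checksum
  writer optional, string -> string: reader street maps from writer street
  writer required, float32 -> float32: reader factor maps from writer factor
  => no violations; backward on Session: COMPATIBLE
forward for Session (reader v1, writer v2):
  writer optional, Color -> Color: reader tier maps from writer tier
  writer optional, bytes -> bytes: reader checksum maps from writer checksum
  writer optional, string -> string: reader street maps from writer street
  writer optional, float32 -> float32: reader factor maps from writer factor
  => no violations; forward on Session: COMPATIBLE


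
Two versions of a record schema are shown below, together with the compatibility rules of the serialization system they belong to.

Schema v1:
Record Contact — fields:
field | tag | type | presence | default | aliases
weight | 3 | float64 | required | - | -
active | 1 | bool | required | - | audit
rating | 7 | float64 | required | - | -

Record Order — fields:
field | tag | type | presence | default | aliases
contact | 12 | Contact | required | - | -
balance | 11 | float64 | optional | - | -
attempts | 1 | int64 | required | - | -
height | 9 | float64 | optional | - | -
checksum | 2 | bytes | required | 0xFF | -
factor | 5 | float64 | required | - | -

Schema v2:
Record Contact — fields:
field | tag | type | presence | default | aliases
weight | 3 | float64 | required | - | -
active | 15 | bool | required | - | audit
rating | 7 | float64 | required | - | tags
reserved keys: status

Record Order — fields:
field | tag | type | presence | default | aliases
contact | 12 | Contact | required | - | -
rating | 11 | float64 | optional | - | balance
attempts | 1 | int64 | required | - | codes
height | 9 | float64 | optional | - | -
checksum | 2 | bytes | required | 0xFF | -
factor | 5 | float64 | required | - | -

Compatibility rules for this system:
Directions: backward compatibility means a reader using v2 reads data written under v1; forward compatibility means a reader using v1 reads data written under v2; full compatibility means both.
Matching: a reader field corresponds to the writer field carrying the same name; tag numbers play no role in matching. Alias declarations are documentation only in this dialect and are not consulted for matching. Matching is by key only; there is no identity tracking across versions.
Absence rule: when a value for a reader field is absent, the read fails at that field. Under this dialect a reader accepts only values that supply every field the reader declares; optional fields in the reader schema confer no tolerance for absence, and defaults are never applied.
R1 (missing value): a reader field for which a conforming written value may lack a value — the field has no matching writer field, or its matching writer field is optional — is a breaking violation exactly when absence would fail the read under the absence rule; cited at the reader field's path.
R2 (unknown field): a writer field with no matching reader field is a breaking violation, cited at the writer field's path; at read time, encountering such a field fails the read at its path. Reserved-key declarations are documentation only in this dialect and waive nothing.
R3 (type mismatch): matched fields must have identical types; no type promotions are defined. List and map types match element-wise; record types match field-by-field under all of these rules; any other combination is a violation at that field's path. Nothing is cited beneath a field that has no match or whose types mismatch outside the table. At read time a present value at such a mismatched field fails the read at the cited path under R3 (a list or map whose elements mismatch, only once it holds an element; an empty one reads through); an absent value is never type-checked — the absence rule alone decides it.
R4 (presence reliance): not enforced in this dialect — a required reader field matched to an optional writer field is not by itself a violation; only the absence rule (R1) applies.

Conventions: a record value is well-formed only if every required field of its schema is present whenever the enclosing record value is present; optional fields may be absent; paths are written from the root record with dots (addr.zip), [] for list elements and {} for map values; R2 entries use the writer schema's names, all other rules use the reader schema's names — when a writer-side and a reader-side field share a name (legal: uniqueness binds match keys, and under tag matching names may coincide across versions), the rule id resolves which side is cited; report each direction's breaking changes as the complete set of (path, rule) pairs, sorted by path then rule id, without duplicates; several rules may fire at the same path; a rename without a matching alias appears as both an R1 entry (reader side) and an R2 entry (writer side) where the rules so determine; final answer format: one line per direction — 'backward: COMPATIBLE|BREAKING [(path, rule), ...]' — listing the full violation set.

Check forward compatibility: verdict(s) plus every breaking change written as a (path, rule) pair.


arrows below run writer -> reader for Order
forward for Order (reader v1, writer v2):
  contact: paired with writer contact (Contact -> Contact; writer required)
  no writer field matches reader balance
  attempts: paired with writer attempts (int64 -> int64; writer required)
  height: paired with writer height (float64 -> float64; writer optional)
  checksum: paired with writer checksum (bytes -> bytes; writer required)
  factor: paired with writer factor (float64 -> float64; writer required)
  leftover writer field: rating
  contact.weight: paired with writer contact.weight (float64 -> float64; writer required)
  contact.active: paired with writer contact.active (bool -> bool; writer required)
  contact.rating: paired with writer contact.rating (float64 -> float64; writer required)
  rule R1 violated at balance
  rule R1 violated at height
  rule R2 violated at rating
  => forward verdict for Order: BREAKING, 3 violation(s)
diffs on Order not affecting the asked answer:
  field active in record Contact: tag 1 changed to 15 -> triggers nothing under Order's printed rules — same verdict

forward: BREAKING [(balance, R1), (height, R1), (rating, R2)]


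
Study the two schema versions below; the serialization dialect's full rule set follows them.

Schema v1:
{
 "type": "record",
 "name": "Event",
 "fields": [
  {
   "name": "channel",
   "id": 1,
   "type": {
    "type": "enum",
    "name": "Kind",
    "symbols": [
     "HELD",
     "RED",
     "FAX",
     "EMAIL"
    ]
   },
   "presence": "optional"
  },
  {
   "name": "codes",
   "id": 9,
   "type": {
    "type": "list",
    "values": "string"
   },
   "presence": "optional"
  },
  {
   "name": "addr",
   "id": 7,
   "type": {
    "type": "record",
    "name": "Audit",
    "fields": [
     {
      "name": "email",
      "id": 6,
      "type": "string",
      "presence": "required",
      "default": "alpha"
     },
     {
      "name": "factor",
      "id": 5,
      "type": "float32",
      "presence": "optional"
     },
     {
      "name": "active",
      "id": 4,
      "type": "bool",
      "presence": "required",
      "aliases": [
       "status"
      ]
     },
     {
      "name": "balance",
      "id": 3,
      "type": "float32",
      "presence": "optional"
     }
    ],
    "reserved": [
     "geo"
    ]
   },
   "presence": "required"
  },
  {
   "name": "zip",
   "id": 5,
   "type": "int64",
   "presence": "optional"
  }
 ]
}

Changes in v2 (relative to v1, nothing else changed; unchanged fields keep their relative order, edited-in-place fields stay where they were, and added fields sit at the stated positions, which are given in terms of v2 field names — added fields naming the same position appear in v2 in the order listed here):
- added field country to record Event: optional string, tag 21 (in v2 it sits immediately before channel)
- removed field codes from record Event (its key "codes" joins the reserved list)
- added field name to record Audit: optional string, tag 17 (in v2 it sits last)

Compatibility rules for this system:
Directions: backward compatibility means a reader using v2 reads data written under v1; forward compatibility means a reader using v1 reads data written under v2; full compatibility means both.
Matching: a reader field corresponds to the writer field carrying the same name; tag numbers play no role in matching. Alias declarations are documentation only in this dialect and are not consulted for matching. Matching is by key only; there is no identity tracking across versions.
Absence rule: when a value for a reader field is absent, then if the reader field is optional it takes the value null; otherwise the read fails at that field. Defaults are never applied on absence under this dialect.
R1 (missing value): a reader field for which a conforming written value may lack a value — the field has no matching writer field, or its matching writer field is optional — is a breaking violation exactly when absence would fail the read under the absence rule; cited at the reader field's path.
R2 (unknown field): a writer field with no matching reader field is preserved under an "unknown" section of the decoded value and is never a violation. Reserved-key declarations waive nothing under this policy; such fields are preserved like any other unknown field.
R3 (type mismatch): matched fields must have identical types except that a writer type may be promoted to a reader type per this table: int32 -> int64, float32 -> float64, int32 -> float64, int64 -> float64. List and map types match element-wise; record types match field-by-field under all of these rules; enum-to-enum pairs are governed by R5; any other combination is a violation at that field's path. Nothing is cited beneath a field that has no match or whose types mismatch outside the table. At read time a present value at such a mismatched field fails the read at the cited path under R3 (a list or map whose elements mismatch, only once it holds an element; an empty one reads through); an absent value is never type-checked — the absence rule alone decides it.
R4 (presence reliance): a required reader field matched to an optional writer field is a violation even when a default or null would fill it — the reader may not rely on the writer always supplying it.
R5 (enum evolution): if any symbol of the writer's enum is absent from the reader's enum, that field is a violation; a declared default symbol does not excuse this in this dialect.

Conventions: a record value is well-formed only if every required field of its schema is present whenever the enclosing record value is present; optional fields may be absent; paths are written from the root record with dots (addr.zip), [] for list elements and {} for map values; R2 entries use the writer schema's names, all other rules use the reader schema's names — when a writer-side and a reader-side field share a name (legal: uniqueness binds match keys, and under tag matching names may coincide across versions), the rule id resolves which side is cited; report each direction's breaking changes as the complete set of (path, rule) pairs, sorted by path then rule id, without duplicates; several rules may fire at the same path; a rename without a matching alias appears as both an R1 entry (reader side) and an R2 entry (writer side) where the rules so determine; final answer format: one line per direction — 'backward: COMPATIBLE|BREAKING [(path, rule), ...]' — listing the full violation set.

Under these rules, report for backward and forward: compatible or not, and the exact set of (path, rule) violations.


each type pair in Event: writer, then reader
backward on Event — v2 reading data written by v1:
  country: no writer-side match
  Kind -> Kind, writer optional: channel aligns to channel
  Audit -> Audit, writer required: addr aligns to addr
  int64 -> int64, writer optional: zip aligns to zip
  writer codes: unknown to reader
  string -> string, writer required: addr.email aligns to addr.email
  float32 -> float32, writer optional: addr.factor aligns to addr.factor
  bool -> bool, writer required: addr.active aligns to addr.active
  float32 -> float32, writer optional: addr.balance aligns to addr.balance
  addr.name: no writer-side match
  => backward verdict for Event: COMPATIBLE, no violations
forward on Event — v1 reading data written by v2:
  Kind -> Kind, writer optional: channel aligns to channel
  codes: no writer-side match
  Audit -> Audit, writer required: addr aligns to addr
  int64 -> int64, writer optional: zip aligns to zip
  writer country: unknown to reader
  string -> string, writer required: addr.email aligns to addr.email
  float32 -> float32, writer optional: addr.factor aligns to addr.factor
  bool -> bool, writer required: addr.active aligns to addr.active
  float32 -> float32, writer optional: addr.balance aligns to addr.balance
  writer addr.name: unknown to reader
  => forward verdict for Event: COMPATIBLE, no violations

backward: COMPATIBLE []; forward: COMPATIBLE []


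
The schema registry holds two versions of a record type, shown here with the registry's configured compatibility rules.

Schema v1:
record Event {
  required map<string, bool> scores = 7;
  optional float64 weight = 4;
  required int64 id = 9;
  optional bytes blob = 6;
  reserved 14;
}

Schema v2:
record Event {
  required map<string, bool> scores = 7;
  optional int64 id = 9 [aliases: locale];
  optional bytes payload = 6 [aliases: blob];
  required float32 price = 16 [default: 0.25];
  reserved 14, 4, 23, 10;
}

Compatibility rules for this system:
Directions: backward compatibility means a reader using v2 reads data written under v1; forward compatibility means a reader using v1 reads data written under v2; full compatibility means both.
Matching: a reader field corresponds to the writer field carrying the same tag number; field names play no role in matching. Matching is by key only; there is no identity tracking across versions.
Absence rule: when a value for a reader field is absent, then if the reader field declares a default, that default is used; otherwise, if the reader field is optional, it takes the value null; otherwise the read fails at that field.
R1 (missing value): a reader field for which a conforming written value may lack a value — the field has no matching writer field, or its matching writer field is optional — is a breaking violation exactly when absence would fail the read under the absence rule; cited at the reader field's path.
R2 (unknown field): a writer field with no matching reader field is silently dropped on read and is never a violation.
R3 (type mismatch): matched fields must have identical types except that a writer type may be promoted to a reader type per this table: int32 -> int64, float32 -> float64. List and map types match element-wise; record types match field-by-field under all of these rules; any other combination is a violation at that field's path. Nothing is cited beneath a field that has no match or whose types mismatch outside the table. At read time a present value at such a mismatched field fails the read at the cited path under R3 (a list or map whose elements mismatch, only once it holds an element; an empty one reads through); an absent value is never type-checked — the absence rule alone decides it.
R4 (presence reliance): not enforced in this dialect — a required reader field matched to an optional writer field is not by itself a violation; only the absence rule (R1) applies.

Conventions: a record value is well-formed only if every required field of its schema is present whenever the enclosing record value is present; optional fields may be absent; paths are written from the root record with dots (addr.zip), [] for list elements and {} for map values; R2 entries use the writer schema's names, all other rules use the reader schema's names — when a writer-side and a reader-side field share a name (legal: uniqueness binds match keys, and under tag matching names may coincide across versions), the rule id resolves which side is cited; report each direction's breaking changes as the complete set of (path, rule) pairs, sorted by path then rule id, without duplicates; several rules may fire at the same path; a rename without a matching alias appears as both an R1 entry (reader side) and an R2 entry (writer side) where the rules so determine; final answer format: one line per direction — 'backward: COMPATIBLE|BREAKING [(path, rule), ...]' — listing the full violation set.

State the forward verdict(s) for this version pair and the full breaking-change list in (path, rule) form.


forward: BREAKING [(id, R1)]

arrows below run writer -> reader for Event
checking forward for Event: reader v1 against writer v2:
  scores: map<string, bool> -> map<string, bool>, writer required; from scores
  weight: no writer-side match
  id: int64 -> int64, writer optional; from id
  blob: bytes -> bytes, writer optional; from payload
  leftover writer field: price
  violation R1 at id
  => forward verdict for Event: BREAKING, 1 violation(s)
the other Event changes do not affect what is asked:
  renamed field blob to payload in record Event (alias blob declared on the renamed field) -> inert for the asked Event verdict: nothing fires
  removed field weight from record Event (its key 4 joins the reserved list) -> inert for the asked Event verdict: nothing fires
  added field price to record Event: required float32, tag 16, default 0.25 (in v2 it sits last) -> inert for the asked Event verdict: nothing fires


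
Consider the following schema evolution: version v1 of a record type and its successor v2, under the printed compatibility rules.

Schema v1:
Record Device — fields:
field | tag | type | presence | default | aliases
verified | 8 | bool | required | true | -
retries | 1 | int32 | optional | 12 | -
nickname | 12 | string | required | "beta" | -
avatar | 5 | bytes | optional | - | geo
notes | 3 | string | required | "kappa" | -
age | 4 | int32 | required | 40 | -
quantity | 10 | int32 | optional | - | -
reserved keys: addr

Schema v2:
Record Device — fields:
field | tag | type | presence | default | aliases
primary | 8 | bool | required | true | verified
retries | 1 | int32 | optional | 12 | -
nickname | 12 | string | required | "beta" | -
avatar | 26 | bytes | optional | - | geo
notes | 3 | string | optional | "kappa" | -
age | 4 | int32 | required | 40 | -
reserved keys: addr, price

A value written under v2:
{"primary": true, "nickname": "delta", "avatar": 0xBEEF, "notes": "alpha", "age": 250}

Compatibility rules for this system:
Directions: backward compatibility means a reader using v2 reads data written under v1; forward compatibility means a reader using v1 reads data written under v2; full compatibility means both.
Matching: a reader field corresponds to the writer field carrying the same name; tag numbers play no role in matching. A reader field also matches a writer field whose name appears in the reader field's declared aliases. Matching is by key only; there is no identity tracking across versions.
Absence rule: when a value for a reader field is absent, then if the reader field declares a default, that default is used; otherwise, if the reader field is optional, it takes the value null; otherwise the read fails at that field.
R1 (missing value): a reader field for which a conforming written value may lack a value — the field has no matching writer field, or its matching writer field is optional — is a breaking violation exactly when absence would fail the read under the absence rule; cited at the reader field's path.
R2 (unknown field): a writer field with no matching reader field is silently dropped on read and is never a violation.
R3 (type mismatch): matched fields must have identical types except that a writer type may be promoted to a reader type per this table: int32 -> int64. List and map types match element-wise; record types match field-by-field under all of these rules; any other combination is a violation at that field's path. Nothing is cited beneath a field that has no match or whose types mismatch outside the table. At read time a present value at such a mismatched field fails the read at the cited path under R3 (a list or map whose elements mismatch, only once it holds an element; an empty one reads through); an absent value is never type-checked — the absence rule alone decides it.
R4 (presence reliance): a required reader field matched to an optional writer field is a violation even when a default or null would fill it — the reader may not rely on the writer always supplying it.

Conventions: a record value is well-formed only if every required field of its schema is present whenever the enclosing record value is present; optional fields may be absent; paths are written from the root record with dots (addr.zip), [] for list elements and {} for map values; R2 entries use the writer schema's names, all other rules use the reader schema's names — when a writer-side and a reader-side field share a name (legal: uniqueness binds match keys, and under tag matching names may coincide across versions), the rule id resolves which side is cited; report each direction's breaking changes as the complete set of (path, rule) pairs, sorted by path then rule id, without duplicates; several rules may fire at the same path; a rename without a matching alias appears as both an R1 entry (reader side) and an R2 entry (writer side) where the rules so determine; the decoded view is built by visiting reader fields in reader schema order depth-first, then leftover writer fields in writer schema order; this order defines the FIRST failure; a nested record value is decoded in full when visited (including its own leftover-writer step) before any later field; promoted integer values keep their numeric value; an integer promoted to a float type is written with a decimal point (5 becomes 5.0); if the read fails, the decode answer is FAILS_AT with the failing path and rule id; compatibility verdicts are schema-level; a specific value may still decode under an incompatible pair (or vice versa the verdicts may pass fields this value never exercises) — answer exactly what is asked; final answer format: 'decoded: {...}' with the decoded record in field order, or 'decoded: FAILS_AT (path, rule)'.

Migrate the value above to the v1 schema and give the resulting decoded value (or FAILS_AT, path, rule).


decoded: {"verified": true, "retries": 12, "nickname": "delta", "avatar": 0xBEEF, "notes": "alpha", "age": 250, "quantity": null}

the writer's type comes first in each Device pair
decode (reader v1):
  verified := true (no value, default fills)
  retries := 12 (no value, default fills)
  nickname := "delta"
  avatar := 0xBEEF
  notes := "alpha"
  age := 250
  quantity := null (not supplied -> null)
  writer primary: unmatched, discarded
  => decoded: {"verified": true, "retries": 12, "nickname": "delta", "avatar": 0xBEEF, "notes": "alpha", "age": 250, "quantity": null}
diffs on Device not affecting the asked answer:
  renamed field verified to primary in record Device (alias verified declared on the renamed field) -> triggers nothing under the printed rules; the Device answer is the same either way
  field notes in record Device: required changed to optional -> schema-level compatibility only; this Device value's decode is unchanged
  field avatar in record Device: tag 5 changed to 26 -> triggers nothing under the printed rules; the Device answer is the same either way
  removed field quantity from record Device -> triggers nothing under the printed rules; the Device answer is the same either way
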